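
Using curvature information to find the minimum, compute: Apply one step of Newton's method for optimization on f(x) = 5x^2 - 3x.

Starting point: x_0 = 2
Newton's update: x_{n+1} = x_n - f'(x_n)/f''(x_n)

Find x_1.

f(x) = 5x^2 - 3x
f'(x) = 10x + (-3), f''(x) = 10
Newton step: x_1 = x_0 - f'(x_0)/f''(x_0)
f'(2) = 17
x_1 = 2 - 17/10 = 3/10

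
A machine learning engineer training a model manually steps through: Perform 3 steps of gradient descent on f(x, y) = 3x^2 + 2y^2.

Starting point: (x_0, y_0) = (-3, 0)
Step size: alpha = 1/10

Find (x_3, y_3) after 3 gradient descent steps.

f(x,y) = 3x^2 + 2y^2
grad_x = 6x + 0y, grad_y = 4y + 0x
Step 1: grad = (-18, 0), (-6/5, 0)
Step 2: grad = (-36/5, 0), (-12/25, 0)
Step 3: grad = (-72/25, 0), (-24/125, 0)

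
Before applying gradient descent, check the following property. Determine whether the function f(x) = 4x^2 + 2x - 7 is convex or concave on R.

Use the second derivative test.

f(x) = 4x^2 + 2x - 7
f'(x) = 8x + 2
f''(x) = 8
Since f''(x) = 8 > 0 for all x, f is convex on R.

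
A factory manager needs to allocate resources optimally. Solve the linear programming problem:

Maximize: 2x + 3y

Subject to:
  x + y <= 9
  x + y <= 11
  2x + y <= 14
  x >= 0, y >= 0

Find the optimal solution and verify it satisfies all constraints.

Feasible vertices: (0, 0), (0, 9), (5, 4), (7, 0)
Objective 2x + 3y at each vertex:
  (0, 0): 0
  (0, 9): 27
  (5, 4): 22
  (7, 0): 14
Maximum is 27 at (0, 9).
Verify constraints at (x, y) = (0, 9):
  1*0 + 1*9 = 9 <= 9 (active)
  1*0 + 1*9 = 9 <= 11
  2*0 + 1*9 = 9 <= 14
  x = 0 >= 0, y = 9 >= 0. All constraints satisfied.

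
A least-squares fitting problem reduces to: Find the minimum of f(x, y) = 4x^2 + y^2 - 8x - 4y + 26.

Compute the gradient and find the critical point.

f(x,y) = 4x^2 + y^2 - 8x - 4y + 26
df/dx = 8x + (-8) = 0  =>  x = 1
df/dy = 2y + (-4) = 0  =>  y = 2
f(1, 2) = 4*(1)^2 + 1*(2)^2 + -8*(1) + -4*(2) + 26 = 18
Hessian is diagonal with entries 8, 2 > 0, so this is a minimum.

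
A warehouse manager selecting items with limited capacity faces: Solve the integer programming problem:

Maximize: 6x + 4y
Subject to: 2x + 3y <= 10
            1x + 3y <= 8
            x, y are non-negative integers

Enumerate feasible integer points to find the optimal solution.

Constraint 1: 2x + 3y <= 10
Constraint 2: 1x + 3y <= 8
Feasible x range (need y >= 0): 0 <= x <= min(10/2, 8/1) => x in {0, ..., 5}.
Enumerate feasible integer points row by row (the coefficient of y is 4 > 0, so for each x the largest feasible y gives the best value):
  x = 0: y <= min((10 - 2*0)/3, (8 - 1*0)/3) => y in {0, ..., 2}; best 6*0 + 4*2 = 8
  x = 1: y <= min((10 - 2*1)/3, (8 - 1*1)/3) => y in {0, ..., 2}; best 6*1 + 4*2 = 14
  x = 2: y <= min((10 - 2*2)/3, (8 - 1*2)/3) => y in {0, ..., 2}; best 6*2 + 4*2 = 20
  x = 3: y <= min((10 - 2*3)/3, (8 - 1*3)/3) => y in {0, ..., 1}; best 6*3 + 4*1 = 22
  x = 4: y <= min((10 - 2*4)/3, (8 - 1*4)/3) => y in {0}; best 6*4 + 4*0 = 24
  x = 5: y <= min((10 - 2*5)/3, (8 - 1*5)/3) => y in {0}; best 6*5 + 4*0 = 30
The maximum 6x + 4y = 30 is achieved at x = 5, y = 0.
Check: 2*5 + 3*0 = 10 <= 10 and 1*5 + 3*0 = 5 <= 8.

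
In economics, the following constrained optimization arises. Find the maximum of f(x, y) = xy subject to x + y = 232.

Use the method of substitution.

Substitute y = 232 - x into f(x,y) = xy:
g(x) = x(232 - x) = 232x - x^2
g'(x) = 232 - 2x = 0  =>  x = 116
y = 232 - 116 = 116
Maximum value = 116 * 116 = 13456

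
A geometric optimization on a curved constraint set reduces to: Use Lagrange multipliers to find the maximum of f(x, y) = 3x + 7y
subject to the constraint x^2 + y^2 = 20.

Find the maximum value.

Set up Lagrange conditions: grad f = lambda * grad g
  3 = 2*lambda*x
  7 = 2*lambda*y
From these: x/y = 3/7, so x = 3t, y = 7t for some t.
Substitute into constraint: (3t)^2 + (7t)^2 = 20
  t^2 * 58 = 20
  t = sqrt(20/58)
Maximum = 3*x + 7*y = (3^2 + 7^2)*t = 58 * sqrt(20/58) = sqrt(1160)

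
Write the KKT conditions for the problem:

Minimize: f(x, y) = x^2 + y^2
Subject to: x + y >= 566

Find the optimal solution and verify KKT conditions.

KKT conditions for min x^2 + y^2 s.t. x + y >= 566:
Stationarity: 2x = mu, 2y = mu
So x = y = mu/2.
Complementary slackness: mu*(x + y - 566) = 0
Primal feasibility: x + y >= 566; dual feasibility: mu >= 0
If mu = 0 then x = y = 0, but 0 + 0 < 566 is infeasible, so the constraint is active.
Constraint active: x + y = 2*(mu/2) = 566 => mu = 566
x = y = 283, f = 160178
Verify: stationarity 2*283 = 566 = mu; primal 283 + 283 = 566 >= 566; dual mu = 566 >= 0; complementary slackness 566*(566 - 566) = 0. All KKT conditions hold.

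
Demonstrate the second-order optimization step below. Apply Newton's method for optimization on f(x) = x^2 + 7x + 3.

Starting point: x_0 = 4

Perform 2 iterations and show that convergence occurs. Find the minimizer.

f(x) = x^2 + 7x + 3, f'(x) = 2x + (7), f''(x) = 2
Step 1: f'(4) = 15, x_1 = 4 - 15/2 = -7/2
Step 2: f'(-7/2) = 0, x_2 = -7/2 (converged)
Newton's method converges in 1 step for quadratics.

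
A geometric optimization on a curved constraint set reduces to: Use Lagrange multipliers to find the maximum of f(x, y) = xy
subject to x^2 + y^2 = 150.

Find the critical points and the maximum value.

Lagrange conditions: y = 2*lambda*x and x = 2*lambda*y
If x = 0 then y = 0, violating the constraint, so x, y != 0.
Dividing: y/x = x/y => x^2 = y^2 => y = x or y = -x
Constraint: 2x^2 = 150 => x^2 = 75 => x = +/-sqrt(75)
Critical points: (sqrt(75), sqrt(75)), (-sqrt(75), -sqrt(75)), (sqrt(75), -sqrt(75)), (-sqrt(75), sqrt(75))
  y = x:  xy = x^2 = 75  at (sqrt(75), sqrt(75)) and (-sqrt(75), -sqrt(75))
  y = -x: xy = -x^2 = -75 at (sqrt(75), -sqrt(75)) and (-sqrt(75), sqrt(75))
Maximum xy = 75 at (sqrt(75), sqrt(75)) and (-sqrt(75), -sqrt(75))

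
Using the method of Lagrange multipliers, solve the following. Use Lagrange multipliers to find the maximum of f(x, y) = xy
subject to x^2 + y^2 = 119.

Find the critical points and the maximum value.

Lagrange conditions: y = 2*lambda*x and x = 2*lambda*y
If x = 0 then y = 0, violating the constraint, so x, y != 0.
Dividing: y/x = x/y => x^2 = y^2 => y = x or y = -x
Constraint: 2x^2 = 119 => x^2 = 119/2 => x = +/-sqrt(119/2)
Critical points: (sqrt(119/2), sqrt(119/2)), (-sqrt(119/2), -sqrt(119/2)), (sqrt(119/2), -sqrt(119/2)), (-sqrt(119/2), sqrt(119/2))
  y = x:  xy = x^2 = 119/2  at (sqrt(119/2), sqrt(119/2)) and (-sqrt(119/2), -sqrt(119/2))
  y = -x: xy = -x^2 = -119/2 at (sqrt(119/2), -sqrt(119/2)) and (-sqrt(119/2), sqrt(119/2))
Maximum xy = 119/2 at (sqrt(119/2), sqrt(119/2)) and (-sqrt(119/2), -sqrt(119/2))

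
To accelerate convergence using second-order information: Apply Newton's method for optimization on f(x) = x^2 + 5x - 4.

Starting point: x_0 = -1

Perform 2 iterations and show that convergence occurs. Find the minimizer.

f(x) = x^2 + 5x - 4, f'(x) = 2x + (5), f''(x) = 2
Step 1: f'(-1) = 3, x_1 = -1 - 3/2 = -5/2
Step 2: f'(-5/2) = 0, x_2 = -5/2 (converged)
Newton's method converges in 1 step for quadratics.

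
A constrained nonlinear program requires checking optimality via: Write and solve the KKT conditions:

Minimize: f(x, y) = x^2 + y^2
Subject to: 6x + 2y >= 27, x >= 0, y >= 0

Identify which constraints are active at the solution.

KKT conditions for min x^2 + y^2 s.t. 6x + 2y >= 27, x >= 0, y >= 0:
Stationarity: 2x = mu*6 + mu_x, 2y = mu*2 + mu_y, with mu, mu_x, mu_y >= 0
Complementary slackness: mu*(6x + 2y - 27) = 0, mu_x*x = 0, mu_y*y = 0
(0, 0) is infeasible (6*0 + 2*0 < 27), so if mu = 0 stationarity would force x = mu_x/2 >= 0, y = mu_y/2 >= 0 with mu_x*x = mu_y*y = 0, i.e. x = y = 0: contradiction. Hence mu > 0 and 6x + 2y = 27 is active.
Try x > 0, y > 0 (so mu_x = mu_y = 0): x = 6*mu/2, y = 2*mu/2
Substitute: 6*(6*mu/2) + 2*(2*mu/2) = 27
  mu*40/2 = 27 => mu = 27/20
x* = 81/20 > 0, y* = 27/20 > 0, consistent with mu_x = mu_y = 0.
f is convex and the constraints are linear, so this KKT point is the global minimum.
f* = 729/40
Active constraints: 6x + 2y >= 27 (holds with equality, mu = 27/20 > 0); x >= 0 and y >= 0 are inactive (mu_x = mu_y = 0).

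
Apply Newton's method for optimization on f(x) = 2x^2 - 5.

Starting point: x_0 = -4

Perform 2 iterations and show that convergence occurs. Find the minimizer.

f(x) = 2x^2 - 5, f'(x) = 4x + (0), f''(x) = 4
Step 1: f'(-4) = -16, x_1 = -4 - -16/4 = 0
Step 2: f'(0) = 0, x_2 = 0 (converged)
Newton's method converges in 1 step for quadratics.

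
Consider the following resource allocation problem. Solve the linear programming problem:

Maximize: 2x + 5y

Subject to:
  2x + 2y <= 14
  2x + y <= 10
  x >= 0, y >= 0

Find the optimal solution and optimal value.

Feasible vertices: (0, 0), (0, 7), (3, 4), (5, 0)
Objective 2x + 5y at each:
  (0, 0): 0
  (0, 7): 35
  (3, 4): 26
  (5, 0): 10
Maximum is 35 at (0, 7).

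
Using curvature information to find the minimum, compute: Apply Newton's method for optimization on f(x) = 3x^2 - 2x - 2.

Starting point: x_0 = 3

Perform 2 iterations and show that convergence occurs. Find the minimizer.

f(x) = 3x^2 - 2x - 2, f'(x) = 6x + (-2), f''(x) = 6
Step 1: f'(3) = 16, x_1 = 3 - 16/6 = 1/3
Step 2: f'(1/3) = 0, x_2 = 1/3 (converged)
Newton's method converges in 1 step for quadratics.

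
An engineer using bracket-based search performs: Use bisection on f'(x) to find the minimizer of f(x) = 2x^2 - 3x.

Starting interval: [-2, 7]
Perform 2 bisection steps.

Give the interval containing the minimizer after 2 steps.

Finding critical point of f(x) = 2x^2 - 3x using bisection on f'(x) = 4x + -3.
f'(x) = 0 when x = 3/4.
Starting interval: [-2, 7]
Step 1: mid = 5/2, f'(mid) = 7, new interval = [-2, 5/2]
Step 2: mid = 1/4, f'(mid) = -2, new interval = [1/4, 5/2]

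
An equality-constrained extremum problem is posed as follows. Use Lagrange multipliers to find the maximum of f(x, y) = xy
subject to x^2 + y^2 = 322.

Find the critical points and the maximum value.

Lagrange conditions: y = 2*lambda*x and x = 2*lambda*y
If x = 0 then y = 0, violating the constraint, so x, y != 0.
Dividing: y/x = x/y => x^2 = y^2 => y = x or y = -x
Constraint: 2x^2 = 322 => x^2 = 161 => x = +/-sqrt(161)
Critical points: (sqrt(161), sqrt(161)), (-sqrt(161), -sqrt(161)), (sqrt(161), -sqrt(161)), (-sqrt(161), sqrt(161))
  y = x:  xy = x^2 = 161  at (sqrt(161), sqrt(161)) and (-sqrt(161), -sqrt(161))
  y = -x: xy = -x^2 = -161 at (sqrt(161), -sqrt(161)) and (-sqrt(161), sqrt(161))
Maximum xy = 161 at (sqrt(161), sqrt(161)) and (-sqrt(161), -sqrt(161))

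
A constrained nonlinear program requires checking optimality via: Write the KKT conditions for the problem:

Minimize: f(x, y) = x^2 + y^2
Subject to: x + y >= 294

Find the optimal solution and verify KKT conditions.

KKT conditions for min x^2 + y^2 s.t. x + y >= 294:
Stationarity: 2x = mu, 2y = mu
So x = y = mu/2.
Complementary slackness: mu*(x + y - 294) = 0
Primal feasibility: x + y >= 294; dual feasibility: mu >= 0
If mu = 0 then x = y = 0, but 0 + 0 < 294 is infeasible, so the constraint is active.
Constraint active: x + y = 2*(mu/2) = 294 => mu = 294
x = y = 147, f = 43218
Verify: stationarity 2*147 = 294 = mu; primal 147 + 147 = 294 >= 294; dual mu = 294 >= 0; complementary slackness 294*(294 - 294) = 0. All KKT conditions hold.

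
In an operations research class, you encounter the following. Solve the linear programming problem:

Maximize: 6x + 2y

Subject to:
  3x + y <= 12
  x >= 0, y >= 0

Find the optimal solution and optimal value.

The feasible region has vertices at [(0, 0), (4, 0), (0, 12)].
Checking objective 6x + 2y at each vertex:
  (0, 0): 6*0 + 2*0 = 0
  (4, 0): 6*4 + 2*0 = 24
  (0, 12): 6*0 + 2*12 = 24
Maximum is 24 at (4, 0).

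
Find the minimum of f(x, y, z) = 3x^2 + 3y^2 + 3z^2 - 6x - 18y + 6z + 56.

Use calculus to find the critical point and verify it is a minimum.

f(x,y,z) = 3x^2 + 3y^2 + 3z^2 - 6x - 18y + 6z + 56
df/dx = 6x + (-6) = 0 => x = 1
df/dy = 6y + (-18) = 0 => y = 3
df/dz = 6z + (6) = 0 => z = -1
f(1,3,-1) = 3*(1)^2 + 3*(3)^2 + 3*(-1)^2 + -6*(1) + -18*(3) + 6*(-1) + 56 = 23
Hessian is diagonal with entries 6, 6, 6 > 0, confirmed minimum.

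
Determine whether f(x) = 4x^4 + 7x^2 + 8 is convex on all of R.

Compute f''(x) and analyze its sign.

f(x) = 4x^4 + 7x^2 + 8
f'(x) = 16x^3 + 14x
f''(x) = 48x^2 + 14
f''(x) = 48x^2 + 14 >= 14 > 0 for all x
Therefore, f is convex on R.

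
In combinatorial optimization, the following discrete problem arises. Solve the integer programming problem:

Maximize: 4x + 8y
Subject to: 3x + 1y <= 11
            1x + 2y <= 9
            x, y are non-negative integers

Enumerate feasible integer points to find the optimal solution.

Constraint 1: 3x + 1y <= 11
Constraint 2: 1x + 2y <= 9
Feasible x range (need y >= 0): 0 <= x <= min(11/3, 9/1) => x in {0, ..., 3}.
Enumerate feasible integer points row by row (the coefficient of y is 8 > 0, so for each x the largest feasible y gives the best value):
  x = 0: y <= min((11 - 3*0)/1, (9 - 1*0)/2) => y in {0, ..., 4}; best 4*0 + 8*4 = 32
  x = 1: y <= min((11 - 3*1)/1, (9 - 1*1)/2) => y in {0, ..., 4}; best 4*1 + 8*4 = 36
  x = 2: y <= min((11 - 3*2)/1, (9 - 1*2)/2) => y in {0, ..., 3}; best 4*2 + 8*3 = 32
  x = 3: y <= min((11 - 3*3)/1, (9 - 1*3)/2) => y in {0, ..., 2}; best 4*3 + 8*2 = 28
The maximum 4x + 8y = 36 is achieved at x = 1, y = 4.
Check: 3*1 + 1*4 = 7 <= 11 and 1*1 + 2*4 = 9 <= 9.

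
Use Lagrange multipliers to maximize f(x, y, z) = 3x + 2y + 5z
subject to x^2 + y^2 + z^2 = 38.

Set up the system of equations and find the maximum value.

Lagrange conditions: 3 = 2*lambda*x, 2 = 2*lambda*y, 5 = 2*lambda*z
So x:3 = y:2 = z:5, i.e. x = 3t, y = 2t, z = 5t
Constraint: t^2*(3^2 + 2^2 + 5^2) = 38
  t^2 * 38 = 38  =>  t = sqrt(1)
Maximum = 3*3t + 2*2t + 5*5t = 38*sqrt(1) = 38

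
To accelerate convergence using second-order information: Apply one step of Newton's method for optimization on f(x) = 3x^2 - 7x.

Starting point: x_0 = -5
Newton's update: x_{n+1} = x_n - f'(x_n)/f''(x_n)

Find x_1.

f(x) = 3x^2 - 7x
f'(x) = 6x + (-7), f''(x) = 6
Newton step: x_1 = x_0 - f'(x_0)/f''(x_0)
f'(-5) = -37
x_1 = -5 - -37/6 = 7/6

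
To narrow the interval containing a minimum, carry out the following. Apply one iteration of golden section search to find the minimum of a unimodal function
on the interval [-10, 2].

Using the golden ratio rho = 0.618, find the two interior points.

Golden section search on [-10, 2].
Golden ratio rho = 0.618 (approx).
Interior points:
  x_1 = -10 + (1-0.618)*12 = -5.4160
  x_2 = -10 + 0.618*12 = -2.5840
Compare f(x_1) and f(x_2) to determine which subinterval to keep.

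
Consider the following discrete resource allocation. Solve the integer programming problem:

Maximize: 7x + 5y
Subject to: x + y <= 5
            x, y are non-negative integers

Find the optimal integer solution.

Objective: 7x + 5y, constraint: x + y <= 5
Coefficient of x is 7 >= coefficient of y is 5, so allocate the entire budget to x.
Optimal: x = 5, y = 0, value = 35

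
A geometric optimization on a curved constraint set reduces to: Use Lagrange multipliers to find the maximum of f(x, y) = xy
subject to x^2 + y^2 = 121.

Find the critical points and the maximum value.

Lagrange conditions: y = 2*lambda*x and x = 2*lambda*y
If x = 0 then y = 0, violating the constraint, so x, y != 0.
Dividing: y/x = x/y => x^2 = y^2 => y = x or y = -x
Constraint: 2x^2 = 121 => x^2 = 121/2 => x = +/-sqrt(121/2)
Critical points: (sqrt(121/2), sqrt(121/2)), (-sqrt(121/2), -sqrt(121/2)), (sqrt(121/2), -sqrt(121/2)), (-sqrt(121/2), sqrt(121/2))
  y = x:  xy = x^2 = 121/2  at (sqrt(121/2), sqrt(121/2)) and (-sqrt(121/2), -sqrt(121/2))
  y = -x: xy = -x^2 = -121/2 at (sqrt(121/2), -sqrt(121/2)) and (-sqrt(121/2), sqrt(121/2))
Maximum xy = 121/2 at (sqrt(121/2), sqrt(121/2)) and (-sqrt(121/2), -sqrt(121/2))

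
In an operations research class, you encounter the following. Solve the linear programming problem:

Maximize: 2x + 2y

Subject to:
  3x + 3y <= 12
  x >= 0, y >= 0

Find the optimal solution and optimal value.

The feasible region has vertices at [(0, 0), (4, 0), (0, 4)].
Checking objective 2x + 2y at each vertex:
  (0, 0): 2*0 + 2*0 = 0
  (4, 0): 2*4 + 2*0 = 8
  (0, 4): 2*0 + 2*4 = 8
Maximum is 8 at (4, 0).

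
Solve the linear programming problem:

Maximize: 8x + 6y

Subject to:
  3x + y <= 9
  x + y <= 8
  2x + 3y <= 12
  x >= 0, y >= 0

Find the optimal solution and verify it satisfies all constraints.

Feasible vertices: (0, 0), (0, 4), (15/7, 18/7), (3, 0)
Objective 8x + 6y at each vertex:
  (0, 0): 0
  (0, 4): 24
  (15/7, 18/7): 228/7
  (3, 0): 24
Maximum is 228/7 at (15/7, 18/7).
Verify constraints at (x, y) = (15/7, 18/7):
  3*(15/7) + 1*(18/7) = 9 <= 9 (active)
  1*(15/7) + 1*(18/7) = 33/7 <= 8
  2*(15/7) + 3*(18/7) = 12 <= 12 (active)
  x = 15/7 >= 0, y = 18/7 >= 0. All constraints satisfied.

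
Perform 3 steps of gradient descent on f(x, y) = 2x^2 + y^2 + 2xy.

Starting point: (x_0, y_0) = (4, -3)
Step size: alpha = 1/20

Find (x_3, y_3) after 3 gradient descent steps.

f(x,y) = 2x^2 + y^2 + 2xy
grad_x = 4x + 2y, grad_y = 2y + 2x
Step 1: grad = (10, 2), (7/2, -31/10)
Step 2: grad = (39/5, 4/5), (311/100, -157/50)
Step 3: grad = (154/25, -3/50), (1401/500, -3137/1000)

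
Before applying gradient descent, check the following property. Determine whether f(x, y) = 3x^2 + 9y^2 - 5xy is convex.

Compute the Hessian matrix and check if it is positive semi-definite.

f(x,y) = 3x^2 + 9y^2 - 5xy
Hessian H = [[6, -5], [-5, 18]]
trace(H) = 24, det(H) = 83
Eigenvalues: (24 +/- sqrt(244)) / 2 = 19.81, 4.19
Since both eigenvalues > 0, f is convex.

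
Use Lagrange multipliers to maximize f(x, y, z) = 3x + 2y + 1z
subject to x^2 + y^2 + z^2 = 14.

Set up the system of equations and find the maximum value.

Lagrange conditions: 3 = 2*lambda*x, 2 = 2*lambda*y, 1 = 2*lambda*z
So x:3 = y:2 = z:1, i.e. x = 3t, y = 2t, z = 1t
Constraint: t^2*(3^2 + 2^2 + 1^2) = 14
  t^2 * 14 = 14  =>  t = sqrt(1)
Maximum = 3*3t + 2*2t + 1*1t = 14*sqrt(1) = 14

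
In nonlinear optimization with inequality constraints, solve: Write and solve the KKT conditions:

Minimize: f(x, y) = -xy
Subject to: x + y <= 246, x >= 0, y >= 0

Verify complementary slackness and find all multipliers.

Problem: min -xy s.t. x + y <= 246 (multiplier lambda), x >= 0 (mu_x), y >= 0 (mu_y)
KKT stationarity: -y + lambda - mu_x = 0, -x + lambda - mu_y = 0, with lambda, mu_x, mu_y >= 0
Complementary slackness: lambda*(x + y - 246) = 0, mu_x*x = 0, mu_y*y = 0
If lambda = 0: y = -mu_x <= 0 and x = -mu_y <= 0 force x = y = 0 with f = 0; but x = y = 123 is feasible with f = -15129 < 0, so this is not the minimum. Hence lambda > 0 and x + y = 246.
Try x > 0, y > 0 (so mu_x = mu_y = 0): y = lambda, x = lambda => x = y = lambda
x + y = 246 => 2*lambda = 246 => lambda = 123
x* = y* = 123 > 0, consistent with mu_x = mu_y = 0.
(Any feasible point with x = 0 or y = 0 has f = 0 > -15129, so the minimum is not on those boundaries.)
min(-xy) = -15129 (i.e. max xy = 15129)
Multipliers: lambda = 123, mu_x = 0, mu_y = 0
Complementary slackness: lambda*(x + y - 246) = 123*(123 + 123 - 246) = 0, mu_x*x = 0*123 = 0, mu_y*y = 0*123 = 0. Satisfied.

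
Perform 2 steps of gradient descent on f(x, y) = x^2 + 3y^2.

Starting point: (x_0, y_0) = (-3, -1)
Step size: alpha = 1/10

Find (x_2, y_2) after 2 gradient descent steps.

f(x,y) = x^2 + 3y^2
grad_x = 2x + 0y, grad_y = 6y + 0x
Step 1: grad = (-6, -6), (-12/5, -2/5)
Step 2: grad = (-24/5, -12/5), (-48/25, -4/25)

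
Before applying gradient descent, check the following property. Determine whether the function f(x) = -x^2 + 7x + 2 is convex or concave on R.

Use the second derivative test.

f(x) = -x^2 + 7x + 2
f'(x) = -2x + 7
f''(x) = -2
Since f''(x) = -2 < 0 for all x, f is concave on R.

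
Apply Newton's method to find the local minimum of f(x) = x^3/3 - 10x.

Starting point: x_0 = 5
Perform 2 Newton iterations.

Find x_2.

f(x) = x^3/3 - 10x
f'(x) = x^2 - 10, f''(x) = 2x
Newton update: x_{n+1} = x_n - (x_n^2 - 10)/(2*x_n)
Step 1: x_0 = 5, f'=15, f''=10, x_1 = 7/2
Step 2: x_1 = 7/2, f'=9/4, f''=7, x_2 = 89/28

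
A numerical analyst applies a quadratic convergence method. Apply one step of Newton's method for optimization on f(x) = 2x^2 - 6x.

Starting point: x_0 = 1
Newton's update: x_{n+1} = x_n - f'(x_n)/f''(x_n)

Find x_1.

f(x) = 2x^2 - 6x
f'(x) = 4x + (-6), f''(x) = 4
Newton step: x_1 = x_0 - f'(x_0)/f''(x_0)
f'(1) = -2
x_1 = 1 - -2/4 = 3/2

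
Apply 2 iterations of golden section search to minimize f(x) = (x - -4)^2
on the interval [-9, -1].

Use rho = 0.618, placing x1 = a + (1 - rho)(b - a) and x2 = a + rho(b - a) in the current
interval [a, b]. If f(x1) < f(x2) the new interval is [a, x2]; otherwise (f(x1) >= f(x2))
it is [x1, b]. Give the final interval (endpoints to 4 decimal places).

Golden section search for min of f(x) = (x - -4)^2 on [-9, -1].
Each step: x1 = a + (1 - rho)(b - a), x2 = a + rho(b - a); if f(x1) < f(x2) keep [a, x2], otherwise keep [x1, b].
Step 1: [-9.0000, -1.0000], x1=-5.9440 (f=3.7791), x2=-4.0560 (f=0.0031); f(x1) > f(x2) => keep [-5.9440, -1.0000]
Step 2: [-5.9440, -1.0000], x1=-4.0554 (f=0.0031), x2=-2.8886 (f=1.2352); f(x1) < f(x2) => keep [-5.9440, -2.8886]
Final interval: [-5.9440, -2.8886]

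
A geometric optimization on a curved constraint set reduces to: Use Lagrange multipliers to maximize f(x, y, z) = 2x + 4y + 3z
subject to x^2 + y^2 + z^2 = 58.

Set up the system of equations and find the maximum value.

Lagrange conditions: 2 = 2*lambda*x, 4 = 2*lambda*y, 3 = 2*lambda*z
So x:2 = y:4 = z:3, i.e. x = 2t, y = 4t, z = 3t
Constraint: t^2*(2^2 + 4^2 + 3^2) = 58
  t^2 * 29 = 58  =>  t = sqrt(2)
Maximum = 2*2t + 4*4t + 3*3t = 29*sqrt(2) = sqrt(1682)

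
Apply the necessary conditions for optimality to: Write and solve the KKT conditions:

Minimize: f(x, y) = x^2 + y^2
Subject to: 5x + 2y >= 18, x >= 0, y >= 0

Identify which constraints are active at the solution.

KKT conditions for min x^2 + y^2 s.t. 5x + 2y >= 18, x >= 0, y >= 0:
Stationarity: 2x = mu*5 + mu_x, 2y = mu*2 + mu_y, with mu, mu_x, mu_y >= 0
Complementary slackness: mu*(5x + 2y - 18) = 0, mu_x*x = 0, mu_y*y = 0
(0, 0) is infeasible (5*0 + 2*0 < 18), so if mu = 0 stationarity would force x = mu_x/2 >= 0, y = mu_y/2 >= 0 with mu_x*x = mu_y*y = 0, i.e. x = y = 0: contradiction. Hence mu > 0 and 5x + 2y = 18 is active.
Try x > 0, y > 0 (so mu_x = mu_y = 0): x = 5*mu/2, y = 2*mu/2
Substitute: 5*(5*mu/2) + 2*(2*mu/2) = 18
  mu*29/2 = 18 => mu = 36/29
x* = 90/29 > 0, y* = 36/29 > 0, consistent with mu_x = mu_y = 0.
f is convex and the constraints are linear, so this KKT point is the global minimum.
f* = 324/29
Active constraints: 5x + 2y >= 18 (holds with equality, mu = 36/29 > 0); x >= 0 and y >= 0 are inactive (mu_x = mu_y = 0).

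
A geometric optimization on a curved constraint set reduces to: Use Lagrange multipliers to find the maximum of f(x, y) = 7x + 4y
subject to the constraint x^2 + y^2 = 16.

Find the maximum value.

Set up Lagrange conditions: grad f = lambda * grad g
  7 = 2*lambda*x
  4 = 2*lambda*y
From these: x/y = 7/4, so x = 7t, y = 4t for some t.
Substitute into constraint: (7t)^2 + (4t)^2 = 16
  t^2 * 65 = 16
  t = sqrt(16/65)
Maximum = 7*x + 4*y = (7^2 + 4^2)*t = 65 * sqrt(16/65) = sqrt(1040)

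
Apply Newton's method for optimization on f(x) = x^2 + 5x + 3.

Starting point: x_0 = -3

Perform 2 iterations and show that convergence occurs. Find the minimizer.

f(x) = x^2 + 5x + 3, f'(x) = 2x + (5), f''(x) = 2
Step 1: f'(-3) = -1, x_1 = -3 - -1/2 = -5/2
Step 2: f'(-5/2) = 0, x_2 = -5/2 (converged)
Newton's method converges in 1 step for quadratics.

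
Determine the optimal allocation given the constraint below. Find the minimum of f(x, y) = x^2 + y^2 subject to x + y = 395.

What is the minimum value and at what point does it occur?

Substitute y = 395 - x into f(x,y) = x^2 + y^2:
g(x) = x^2 + (395 - x)^2 = 2x^2 - 790x + 156025
g'(x) = 4x - 790 = 0  =>  x = 395/2
y = 395 - 395/2 = 395/2
Minimum value = (395/2)^2 + (395/2)^2 = 156025/2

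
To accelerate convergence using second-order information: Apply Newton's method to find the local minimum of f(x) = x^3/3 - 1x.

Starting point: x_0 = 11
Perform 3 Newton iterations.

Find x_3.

f(x) = x^3/3 - 1x
f'(x) = x^2 - 1, f''(x) = 2x
Newton update: x_{n+1} = x_n - (x_n^2 - 1)/(2*x_n)
Step 1: x_0 = 11, f'=120, f''=22, x_1 = 61/11
Step 2: x_1 = 61/11, f'=3600/121, f''=122/11, x_2 = 1921/671
Step 3: x_2 = 1921/671, f'=3240000/450241, f''=3842/671, x_3 = 2070241/1288991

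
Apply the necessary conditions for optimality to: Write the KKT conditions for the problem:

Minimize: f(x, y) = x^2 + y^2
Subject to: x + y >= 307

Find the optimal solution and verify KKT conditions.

KKT conditions for min x^2 + y^2 s.t. x + y >= 307:
Stationarity: 2x = mu, 2y = mu
So x = y = mu/2.
Complementary slackness: mu*(x + y - 307) = 0
Primal feasibility: x + y >= 307; dual feasibility: mu >= 0
If mu = 0 then x = y = 0, but 0 + 0 < 307 is infeasible, so the constraint is active.
Constraint active: x + y = 2*(mu/2) = 307 => mu = 307
x = y = 307/2, f = 94249/2
Verify: stationarity 2*(307/2) = 307 = mu; primal 307/2 + 307/2 = 307 >= 307; dual mu = 307 >= 0; complementary slackness 307*(307 - 307) = 0. All KKT conditions hold.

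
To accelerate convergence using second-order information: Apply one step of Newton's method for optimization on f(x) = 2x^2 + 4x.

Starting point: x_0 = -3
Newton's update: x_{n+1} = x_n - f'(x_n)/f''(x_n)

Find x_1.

f(x) = 2x^2 + 4x
f'(x) = 4x + (4), f''(x) = 4
Newton step: x_1 = x_0 - f'(x_0)/f''(x_0)
f'(-3) = -8
x_1 = -3 - -8/4 = -1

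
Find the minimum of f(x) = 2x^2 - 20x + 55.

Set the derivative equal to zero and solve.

f(x) = 2x^2 - 20x + 55
f'(x) = 4x + (-20) = 0
x = 20/4 = 5
f(5) = 5
Since f''(x) = 4 > 0, this is a minimum.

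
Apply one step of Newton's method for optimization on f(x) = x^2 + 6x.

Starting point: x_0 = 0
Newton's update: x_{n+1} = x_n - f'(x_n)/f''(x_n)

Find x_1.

f(x) = x^2 + 6x
f'(x) = 2x + (6), f''(x) = 2
Newton step: x_1 = x_0 - f'(x_0)/f''(x_0)
f'(0) = 6
x_1 = 0 - 6/2 = -3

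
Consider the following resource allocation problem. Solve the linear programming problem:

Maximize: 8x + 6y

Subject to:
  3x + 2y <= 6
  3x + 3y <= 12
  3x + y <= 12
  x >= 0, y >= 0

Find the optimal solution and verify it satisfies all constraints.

Feasible vertices: (0, 0), (0, 3), (2, 0)
Objective 8x + 6y at each vertex:
  (0, 0): 0
  (0, 3): 18
  (2, 0): 16
Maximum is 18 at (0, 3).
Verify constraints at (x, y) = (0, 3):
  3*0 + 2*3 = 6 <= 6 (active)
  3*0 + 3*3 = 9 <= 12
  3*0 + 1*3 = 3 <= 12
  x = 0 >= 0, y = 3 >= 0. All constraints satisfied.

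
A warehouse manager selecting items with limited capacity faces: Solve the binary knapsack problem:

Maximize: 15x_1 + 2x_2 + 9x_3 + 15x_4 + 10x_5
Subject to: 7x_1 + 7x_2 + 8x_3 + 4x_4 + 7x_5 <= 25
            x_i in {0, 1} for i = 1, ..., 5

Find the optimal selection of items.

Items: item 1 (v=15, w=7), item 2 (v=2, w=7), item 3 (v=9, w=8), item 4 (v=15, w=4), item 5 (v=10, w=7)
Capacity: 25
Checking all 32 subsets (w = total weight, v = total value):
  {}: w = 0, v = 0
  {1}: w = 7, v = 15
  {2}: w = 7, v = 2
  {3}: w = 8, v = 9
  {4}: w = 4, v = 15
  {5}: w = 7, v = 10
  {1, 2}: w = 14, v = 17
  {1, 3}: w = 15, v = 24
  {1, 4}: w = 11, v = 30
  {1, 5}: w = 14, v = 25
  {2, 3}: w = 15, v = 11
  {2, 4}: w = 11, v = 17
  {2, 5}: w = 14, v = 12
  {3, 4}: w = 12, v = 24
  {3, 5}: w = 15, v = 19
  {4, 5}: w = 11, v = 25
  {1, 2, 3}: w = 22, v = 26
  {1, 2, 4}: w = 18, v = 32
  {1, 2, 5}: w = 21, v = 27
  {1, 3, 4}: w = 19, v = 39
  {1, 3, 5}: w = 22, v = 34
  {1, 4, 5}: w = 18, v = 40
  {2, 3, 4}: w = 19, v = 26
  {2, 3, 5}: w = 22, v = 21
  {2, 4, 5}: w = 18, v = 27
  {3, 4, 5}: w = 19, v = 34
  {1, 2, 3, 4}: w = 26 > 25, infeasible
  {1, 2, 3, 5}: w = 29 > 25, infeasible
  {1, 2, 4, 5}: w = 25, v = 42
  {1, 3, 4, 5}: w = 26 > 25, infeasible
  {2, 3, 4, 5}: w = 26 > 25, infeasible
  {1, 2, 3, 4, 5}: w = 33 > 25, infeasible
Best feasible subset: items [1, 2, 4, 5]
Total weight: 25 <= 25, total value: 42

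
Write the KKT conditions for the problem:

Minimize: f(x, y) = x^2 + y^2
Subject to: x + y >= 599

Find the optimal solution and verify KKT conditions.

KKT conditions for min x^2 + y^2 s.t. x + y >= 599:
Stationarity: 2x = mu, 2y = mu
So x = y = mu/2.
Complementary slackness: mu*(x + y - 599) = 0
Primal feasibility: x + y >= 599; dual feasibility: mu >= 0
If mu = 0 then x = y = 0, but 0 + 0 < 599 is infeasible, so the constraint is active.
Constraint active: x + y = 2*(mu/2) = 599 => mu = 599
x = y = 599/2, f = 358801/2
Verify: stationarity 2*(599/2) = 599 = mu; primal 599/2 + 599/2 = 599 >= 599; dual mu = 599 >= 0; complementary slackness 599*(599 - 599) = 0. All KKT conditions hold.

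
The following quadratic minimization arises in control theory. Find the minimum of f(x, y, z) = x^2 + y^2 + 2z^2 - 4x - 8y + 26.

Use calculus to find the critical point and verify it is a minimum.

f(x,y,z) = x^2 + y^2 + 2z^2 - 4x - 8y + 26
df/dx = 2x + (-4) = 0 => x = 2
df/dy = 2y + (-8) = 0 => y = 4
df/dz = 4z + (0) = 0 => z = 0
f(2,4,0) = 1*(2)^2 + 1*(4)^2 + 2*(0)^2 + -4*(2) + -8*(4) + 26 = 6
Hessian is diagonal with entries 2, 2, 4 > 0, confirmed minimum.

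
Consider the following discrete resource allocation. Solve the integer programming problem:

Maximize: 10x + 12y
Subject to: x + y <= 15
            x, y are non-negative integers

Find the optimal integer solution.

Objective: 10x + 12y, constraint: x + y <= 15
Coefficient of y is 12 > coefficient of x is 10, so allocate the entire budget to y.
Optimal: x = 0, y = 15, value = 180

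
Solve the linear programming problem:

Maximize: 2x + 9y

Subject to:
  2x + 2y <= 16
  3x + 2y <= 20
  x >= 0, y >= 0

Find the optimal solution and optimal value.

Feasible vertices: (0, 0), (0, 8), (4, 4), (20/3, 0)
Objective 2x + 9y at each:
  (0, 0): 0
  (0, 8): 72
  (4, 4): 44
  (20/3, 0): 40/3
Maximum is 72 at (0, 8).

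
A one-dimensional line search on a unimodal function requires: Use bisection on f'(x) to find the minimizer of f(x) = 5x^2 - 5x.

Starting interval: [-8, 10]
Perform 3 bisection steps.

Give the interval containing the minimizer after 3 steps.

Finding critical point of f(x) = 5x^2 - 5x using bisection on f'(x) = 10x + -5.
f'(x) = 0 when x = 1/2.
Starting interval: [-8, 10]
Step 1: mid = 1, f'(mid) = 5, new interval = [-8, 1]
Step 2: mid = -7/2, f'(mid) = -40, new interval = [-7/2, 1]
Step 3: mid = -5/4, f'(mid) = -35/2, new interval = [-5/4, 1]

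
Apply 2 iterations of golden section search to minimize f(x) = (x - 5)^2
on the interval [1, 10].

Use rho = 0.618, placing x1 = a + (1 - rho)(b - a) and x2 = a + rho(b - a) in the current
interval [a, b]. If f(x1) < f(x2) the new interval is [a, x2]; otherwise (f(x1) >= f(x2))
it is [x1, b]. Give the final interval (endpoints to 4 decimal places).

Golden section search for min of f(x) = (x - 5)^2 on [1, 10].
Each step: x1 = a + (1 - rho)(b - a), x2 = a + rho(b - a); if f(x1) < f(x2) keep [a, x2], otherwise keep [x1, b].
Step 1: [1.0000, 10.0000], x1=4.4380 (f=0.3158), x2=6.5620 (f=2.4398); f(x1) < f(x2) => keep [1.0000, 6.5620]
Step 2: [1.0000, 6.5620], x1=3.1247 (f=3.5168), x2=4.4373 (f=0.3166); f(x1) > f(x2) => keep [3.1247, 6.5620]
Final interval: [3.1247, 6.5620]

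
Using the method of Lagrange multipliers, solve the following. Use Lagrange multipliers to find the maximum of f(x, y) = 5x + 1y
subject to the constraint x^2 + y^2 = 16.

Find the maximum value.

Set up Lagrange conditions: grad f = lambda * grad g
  5 = 2*lambda*x
  1 = 2*lambda*y
From these: x/y = 5/1, so x = 5t, y = 1t for some t.
Substitute into constraint: (5t)^2 + (1t)^2 = 16
  t^2 * 26 = 16
  t = sqrt(16/26)
Maximum = 5*x + 1*y = (5^2 + 1^2)*t = 26 * sqrt(16/26) = sqrt(416)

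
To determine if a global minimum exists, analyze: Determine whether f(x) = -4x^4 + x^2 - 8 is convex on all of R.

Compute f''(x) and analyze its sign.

f(x) = -4x^4 + x^2 - 8
f'(x) = -16x^3 + 2x
f''(x) = -48x^2 + 2
f''(x) = -48x^2 + 2 -> -inf as |x| -> inf
Therefore, f is not globally convex on R.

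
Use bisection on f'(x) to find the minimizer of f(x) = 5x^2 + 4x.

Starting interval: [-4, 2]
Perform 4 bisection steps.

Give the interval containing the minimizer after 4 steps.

Finding critical point of f(x) = 5x^2 + 4x using bisection on f'(x) = 10x + 4.
f'(x) = 0 when x = -2/5.
Starting interval: [-4, 2]
Step 1: mid = -1, f'(mid) = -6, new interval = [-1, 2]
Step 2: mid = 1/2, f'(mid) = 9, new interval = [-1, 1/2]
Step 3: mid = -1/4, f'(mid) = 3/2, new interval = [-1, -1/4]
Step 4: mid = -5/8, f'(mid) = -9/4, new interval = [-5/8, -1/4]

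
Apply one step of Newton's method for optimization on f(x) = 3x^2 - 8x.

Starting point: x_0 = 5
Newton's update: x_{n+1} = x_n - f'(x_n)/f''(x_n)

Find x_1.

f(x) = 3x^2 - 8x
f'(x) = 6x + (-8), f''(x) = 6
Newton step: x_1 = x_0 - f'(x_0)/f''(x_0)
f'(5) = 22
x_1 = 5 - 22/6 = 4/3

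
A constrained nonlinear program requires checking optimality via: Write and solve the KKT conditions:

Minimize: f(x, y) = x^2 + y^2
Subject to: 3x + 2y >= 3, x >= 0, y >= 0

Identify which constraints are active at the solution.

KKT conditions for min x^2 + y^2 s.t. 3x + 2y >= 3, x >= 0, y >= 0:
Stationarity: 2x = mu*3 + mu_x, 2y = mu*2 + mu_y, with mu, mu_x, mu_y >= 0
Complementary slackness: mu*(3x + 2y - 3) = 0, mu_x*x = 0, mu_y*y = 0
(0, 0) is infeasible (3*0 + 2*0 < 3), so if mu = 0 stationarity would force x = mu_x/2 >= 0, y = mu_y/2 >= 0 with mu_x*x = mu_y*y = 0, i.e. x = y = 0: contradiction. Hence mu > 0 and 3x + 2y = 3 is active.
Try x > 0, y > 0 (so mu_x = mu_y = 0): x = 3*mu/2, y = 2*mu/2
Substitute: 3*(3*mu/2) + 2*(2*mu/2) = 3
  mu*13/2 = 3 => mu = 6/13
x* = 9/13 > 0, y* = 6/13 > 0, consistent with mu_x = mu_y = 0.
f is convex and the constraints are linear, so this KKT point is the global minimum.
f* = 9/13
Active constraints: 3x + 2y >= 3 (holds with equality, mu = 6/13 > 0); x >= 0 and y >= 0 are inactive (mu_x = mu_y = 0).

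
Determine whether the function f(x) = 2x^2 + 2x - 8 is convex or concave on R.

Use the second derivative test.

f(x) = 2x^2 + 2x - 8
f'(x) = 4x + 2
f''(x) = 4
Since f''(x) = 4 > 0 for all x, f is convex on R.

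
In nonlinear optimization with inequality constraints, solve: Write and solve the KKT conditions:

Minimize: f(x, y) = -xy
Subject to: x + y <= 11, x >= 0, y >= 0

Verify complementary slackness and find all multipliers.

Problem: min -xy s.t. x + y <= 11 (multiplier lambda), x >= 0 (mu_x), y >= 0 (mu_y)
KKT stationarity: -y + lambda - mu_x = 0, -x + lambda - mu_y = 0, with lambda, mu_x, mu_y >= 0
Complementary slackness: lambda*(x + y - 11) = 0, mu_x*x = 0, mu_y*y = 0
If lambda = 0: y = -mu_x <= 0 and x = -mu_y <= 0 force x = y = 0 with f = 0; but x = y = 11/2 is feasible with f = -121/4 < 0, so this is not the minimum. Hence lambda > 0 and x + y = 11.
Try x > 0, y > 0 (so mu_x = mu_y = 0): y = lambda, x = lambda => x = y = lambda
x + y = 11 => 2*lambda = 11 => lambda = 11/2
x* = y* = 11/2 > 0, consistent with mu_x = mu_y = 0.
(Any feasible point with x = 0 or y = 0 has f = 0 > -121/4, so the minimum is not on those boundaries.)
min(-xy) = -121/4 (i.e. max xy = 121/4)
Multipliers: lambda = 11/2, mu_x = 0, mu_y = 0
Complementary slackness: lambda*(x + y - 11) = 11/2*(11/2 + 11/2 - 11) = 0, mu_x*x = 0*11/2 = 0, mu_y*y = 0*11/2 = 0. Satisfied.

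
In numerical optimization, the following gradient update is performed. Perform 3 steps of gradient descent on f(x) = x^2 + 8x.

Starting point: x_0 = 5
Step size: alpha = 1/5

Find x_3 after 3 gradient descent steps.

f(x) = x^2 + 8x, f'(x) = 2x + (8)
Step 1: f'(5) = 18, x_1 = 5 - 1/5 * 18 = 7/5
Step 2: f'(7/5) = 54/5, x_2 = 7/5 - 1/5 * 54/5 = -19/25
Step 3: f'(-19/25) = 162/25, x_3 = -19/25 - 1/5 * 162/25 = -257/125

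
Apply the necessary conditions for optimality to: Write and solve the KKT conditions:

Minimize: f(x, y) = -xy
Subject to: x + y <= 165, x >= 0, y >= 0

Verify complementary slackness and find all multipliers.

Problem: min -xy s.t. x + y <= 165 (multiplier lambda), x >= 0 (mu_x), y >= 0 (mu_y)
KKT stationarity: -y + lambda - mu_x = 0, -x + lambda - mu_y = 0, with lambda, mu_x, mu_y >= 0
Complementary slackness: lambda*(x + y - 165) = 0, mu_x*x = 0, mu_y*y = 0
If lambda = 0: y = -mu_x <= 0 and x = -mu_y <= 0 force x = y = 0 with f = 0; but x = y = 165/2 is feasible with f = -27225/4 < 0, so this is not the minimum. Hence lambda > 0 and x + y = 165.
Try x > 0, y > 0 (so mu_x = mu_y = 0): y = lambda, x = lambda => x = y = lambda
x + y = 165 => 2*lambda = 165 => lambda = 165/2
x* = y* = 165/2 > 0, consistent with mu_x = mu_y = 0.
(Any feasible point with x = 0 or y = 0 has f = 0 > -27225/4, so the minimum is not on those boundaries.)
min(-xy) = -27225/4 (i.e. max xy = 27225/4)
Multipliers: lambda = 165/2, mu_x = 0, mu_y = 0
Complementary slackness: lambda*(x + y - 165) = 165/2*(165/2 + 165/2 - 165) = 0, mu_x*x = 0*165/2 = 0, mu_y*y = 0*165/2 = 0. Satisfied.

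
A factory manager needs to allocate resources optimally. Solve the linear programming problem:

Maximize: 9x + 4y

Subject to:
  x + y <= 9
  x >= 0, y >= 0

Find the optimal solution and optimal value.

The feasible region has vertices at [(0, 0), (9, 0), (0, 9)].
Checking objective 9x + 4y at each vertex:
  (0, 0): 9*0 + 4*0 = 0
  (9, 0): 9*9 + 4*0 = 81
  (0, 9): 9*0 + 4*9 = 36
Maximum is 81 at (9, 0).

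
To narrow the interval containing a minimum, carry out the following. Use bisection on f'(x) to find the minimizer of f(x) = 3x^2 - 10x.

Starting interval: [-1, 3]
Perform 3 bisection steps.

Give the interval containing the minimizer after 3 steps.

Finding critical point of f(x) = 3x^2 - 10x using bisection on f'(x) = 6x + -10.
f'(x) = 0 when x = 5/3.
Starting interval: [-1, 3]
Step 1: mid = 1, f'(mid) = -4, new interval = [1, 3]
Step 2: mid = 2, f'(mid) = 2, new interval = [1, 2]
Step 3: mid = 3/2, f'(mid) = -1, new interval = [3/2, 2]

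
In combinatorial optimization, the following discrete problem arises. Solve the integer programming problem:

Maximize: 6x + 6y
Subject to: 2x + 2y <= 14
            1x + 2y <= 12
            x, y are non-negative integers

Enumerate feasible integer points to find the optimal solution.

Constraint 1: 2x + 2y <= 14
Constraint 2: 1x + 2y <= 12
Feasible x range (need y >= 0): 0 <= x <= min(14/2, 12/1) => x in {0, ..., 7}.
Enumerate feasible integer points row by row (the coefficient of y is 6 > 0, so for each x the largest feasible y gives the best value):
  x = 0: y <= min((14 - 2*0)/2, (12 - 1*0)/2) => y in {0, ..., 6}; best 6*0 + 6*6 = 36
  x = 1: y <= min((14 - 2*1)/2, (12 - 1*1)/2) => y in {0, ..., 5}; best 6*1 + 6*5 = 36
  x = 2: y <= min((14 - 2*2)/2, (12 - 1*2)/2) => y in {0, ..., 5}; best 6*2 + 6*5 = 42
  x = 3: y <= min((14 - 2*3)/2, (12 - 1*3)/2) => y in {0, ..., 4}; best 6*3 + 6*4 = 42
  x = 4: y <= min((14 - 2*4)/2, (12 - 1*4)/2) => y in {0, ..., 3}; best 6*4 + 6*3 = 42
  x = 5: y <= min((14 - 2*5)/2, (12 - 1*5)/2) => y in {0, ..., 2}; best 6*5 + 6*2 = 42
  x = 6: y <= min((14 - 2*6)/2, (12 - 1*6)/2) => y in {0, ..., 1}; best 6*6 + 6*1 = 42
  x = 7: y <= min((14 - 2*7)/2, (12 - 1*7)/2) => y in {0}; best 6*7 + 6*0 = 42
The maximum 6x + 6y = 42 is achieved at x = 2, y = 5.
(The same value 42 is also attained at (3, 4), (4, 3), (5, 2), (6, 1), (7, 0).)
Check: 2*2 + 2*5 = 14 <= 14 and 1*2 + 2*5 = 12 <= 12.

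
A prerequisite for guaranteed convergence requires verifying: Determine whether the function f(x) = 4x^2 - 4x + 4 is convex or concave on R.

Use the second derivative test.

f(x) = 4x^2 - 4x + 4
f'(x) = 8x - 4
f''(x) = 8
Since f''(x) = 8 > 0 for all x, f is convex on R.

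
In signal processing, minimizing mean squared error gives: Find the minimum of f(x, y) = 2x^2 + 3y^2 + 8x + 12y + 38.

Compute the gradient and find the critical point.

f(x,y) = 2x^2 + 3y^2 + 8x + 12y + 38
df/dx = 4x + (8) = 0  =>  x = -2
df/dy = 6y + (12) = 0  =>  y = -2
f(-2, -2) = 2*(-2)^2 + 3*(-2)^2 + 8*(-2) + 12*(-2) + 38 = 18
Hessian is diagonal with entries 4, 6 > 0, so this is a minimum.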